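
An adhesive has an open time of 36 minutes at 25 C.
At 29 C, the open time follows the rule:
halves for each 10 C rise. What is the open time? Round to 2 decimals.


Factor = 2^((29-25)/10) = 1.3195
Open time = 36 / 1.3195 = 27.28 min

27.28


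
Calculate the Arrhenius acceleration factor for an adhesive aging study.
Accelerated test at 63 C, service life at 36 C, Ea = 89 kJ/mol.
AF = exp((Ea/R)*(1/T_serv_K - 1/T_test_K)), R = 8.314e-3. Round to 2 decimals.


T_test = 336.15 K, T_serv = 309.15 K
Ea/R = 89 / 0.008314 = 10704.84
AF = exp(10704.84 * (1/309.15 - 1/336.15))
= 16.14

16.14


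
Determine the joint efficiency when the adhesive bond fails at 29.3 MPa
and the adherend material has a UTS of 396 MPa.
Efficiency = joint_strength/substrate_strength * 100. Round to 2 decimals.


Joint efficiency = 29.3 / 396 * 100
= 7.40%

7.40


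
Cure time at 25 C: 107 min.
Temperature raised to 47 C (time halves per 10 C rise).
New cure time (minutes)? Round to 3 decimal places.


Acceleration factor = 2^(22/10) = 4.5948
New time = 107 / 4.5948 = 23.287 min

23.287


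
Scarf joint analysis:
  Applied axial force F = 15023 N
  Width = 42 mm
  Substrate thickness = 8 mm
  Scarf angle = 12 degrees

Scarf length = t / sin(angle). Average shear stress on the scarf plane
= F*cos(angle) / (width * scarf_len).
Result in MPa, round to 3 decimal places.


Scarf length = 8 / sin(12 deg) = 38.4779 mm
cos(12 deg) = 0.978148
Shear = 15023 * 0.978148 / (42 * 38.4779)
= 9.093 MPa

9.093


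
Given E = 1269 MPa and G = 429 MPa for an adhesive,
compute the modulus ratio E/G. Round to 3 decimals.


E/G ratio = 1269 / 429 = 2.958

2.958


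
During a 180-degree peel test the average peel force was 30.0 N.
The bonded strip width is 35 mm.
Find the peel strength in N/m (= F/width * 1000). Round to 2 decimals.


Peel strength = F/width * 1000
= 30.0 / 35 * 1000
= 857.14 N/m

857.14


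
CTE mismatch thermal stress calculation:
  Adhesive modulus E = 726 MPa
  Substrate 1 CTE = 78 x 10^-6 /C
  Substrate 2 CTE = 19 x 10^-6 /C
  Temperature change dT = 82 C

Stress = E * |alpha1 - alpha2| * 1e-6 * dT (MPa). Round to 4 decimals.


delta_alpha = |78 - 19| = 59 x 10^-6/C
Stress = 726 * 59e-6 * 82
= 3.5124 MPa

3.5124


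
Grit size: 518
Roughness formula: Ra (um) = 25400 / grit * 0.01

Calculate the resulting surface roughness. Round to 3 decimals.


Ra = 25400 / 518 * 0.01
= 0.490 um

0.490


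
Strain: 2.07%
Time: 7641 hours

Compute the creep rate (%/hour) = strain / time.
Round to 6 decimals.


Creep rate = 2.07 / 7641
= 0.000271 %/h

0.000271


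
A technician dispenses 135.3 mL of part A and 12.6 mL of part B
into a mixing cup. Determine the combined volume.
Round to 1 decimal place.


Combined volume = 135.3 + 12.6
= 147.9 mL

147.9


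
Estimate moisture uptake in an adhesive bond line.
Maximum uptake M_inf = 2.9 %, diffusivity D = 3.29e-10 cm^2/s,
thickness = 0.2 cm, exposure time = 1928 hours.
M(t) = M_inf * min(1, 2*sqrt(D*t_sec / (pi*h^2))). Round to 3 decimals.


Convert time: 1928 h = 6940800 s
ratio = min(1, 2*sqrt(3.29e-10*6940800/(pi*0.2^2)))
= 0.269605
M(t) = 2.9 * 0.269605 = 0.782%

0.782


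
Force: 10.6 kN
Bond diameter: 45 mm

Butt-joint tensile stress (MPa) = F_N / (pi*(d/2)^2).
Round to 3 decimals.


F_N = 10.6 * 1000 = 10600.0 N
A = pi*(22.5)^2 = 1590.4313 mm^2
stress = 10600.0 / 1590.4313 = 6.665 MPa

6.665


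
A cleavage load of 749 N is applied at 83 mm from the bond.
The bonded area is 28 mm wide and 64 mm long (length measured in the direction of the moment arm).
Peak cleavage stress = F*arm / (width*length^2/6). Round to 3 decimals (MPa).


Moment = 749 * 83 = 62167 N*mm
Section modulus = 28 * 4096 / 6 = 114688 / 6 mm^3
Stress = 62167 / (114688 / 6) = 373002 / 114688
= 3.252 MPa

3.252


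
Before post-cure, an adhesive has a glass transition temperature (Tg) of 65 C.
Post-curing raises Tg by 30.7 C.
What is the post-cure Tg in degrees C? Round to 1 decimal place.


Tg_post = Tg_base + delta_Tg
= 65 + 30.7
= 95.7 C

95.7


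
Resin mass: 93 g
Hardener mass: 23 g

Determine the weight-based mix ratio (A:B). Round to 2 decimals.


Ratio = 93 / 23 = 4.04

4.04


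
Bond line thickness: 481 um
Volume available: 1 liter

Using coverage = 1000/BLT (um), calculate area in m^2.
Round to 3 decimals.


1 L = 1e6 mm^3, thickness = 481 um = 0.481 mm
Area = 1e6 / 0.481 mm^2 = (1e6 / 0.481) / 1e6 m^2 = 1000 / 481 m^2
= 2.079 m^2

2.079


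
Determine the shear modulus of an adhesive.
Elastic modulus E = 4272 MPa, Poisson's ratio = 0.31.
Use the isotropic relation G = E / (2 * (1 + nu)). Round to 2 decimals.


G = 4272 / (2*(1+0.31)) = 4272 / 2.62
= 1630.53 MPa

1630.53


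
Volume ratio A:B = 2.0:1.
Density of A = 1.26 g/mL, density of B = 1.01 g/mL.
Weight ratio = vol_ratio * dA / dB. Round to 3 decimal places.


Wt ratio = 2.0 * 1.26 / 1.01
= 2.495

2.495


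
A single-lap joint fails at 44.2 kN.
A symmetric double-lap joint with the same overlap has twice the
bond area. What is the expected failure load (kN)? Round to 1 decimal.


Double-lap load = 2 * 44.2 = 88.4 kN

88.4


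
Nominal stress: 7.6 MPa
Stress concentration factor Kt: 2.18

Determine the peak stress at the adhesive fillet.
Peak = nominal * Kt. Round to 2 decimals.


Peak stress = 7.6 * 2.18
= 16.57 MPa

16.57


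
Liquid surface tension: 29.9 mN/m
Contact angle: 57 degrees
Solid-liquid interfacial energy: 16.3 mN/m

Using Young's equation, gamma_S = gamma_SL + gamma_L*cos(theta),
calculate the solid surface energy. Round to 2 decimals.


gamma_S = 16.3 + 29.9 * cos(57)
= 32.58 mN/m

32.58


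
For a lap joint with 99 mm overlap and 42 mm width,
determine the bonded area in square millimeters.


Area = 99 * 42 = 4158 mm^2

4158


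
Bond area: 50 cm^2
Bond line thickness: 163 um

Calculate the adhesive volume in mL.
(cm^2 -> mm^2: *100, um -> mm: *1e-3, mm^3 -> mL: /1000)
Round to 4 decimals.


V = 50*100 * 163*1e-3 / 1000
= 0.8150 mL

0.8150


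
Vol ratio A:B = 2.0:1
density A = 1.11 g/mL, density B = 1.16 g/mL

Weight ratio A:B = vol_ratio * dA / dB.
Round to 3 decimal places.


Weight ratio = 2.0 * 1.11 / 1.16
= 1.914

1.914


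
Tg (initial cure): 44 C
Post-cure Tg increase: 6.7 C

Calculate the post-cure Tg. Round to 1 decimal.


Post-cure Tg = 44 + 6.7 = 50.7 C

50.7


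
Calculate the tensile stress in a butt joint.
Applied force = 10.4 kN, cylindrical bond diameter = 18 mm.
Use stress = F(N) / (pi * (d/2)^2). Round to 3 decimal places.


A = pi * 9.0^2 = 254.4690 mm^2
sigma = 10400.0 / 254.4690 = 40.869 MPa

40.869


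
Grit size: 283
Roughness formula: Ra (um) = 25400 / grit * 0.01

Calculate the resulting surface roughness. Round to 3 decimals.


Ra = 25400 / 283 * 0.01
= 0.898 um

0.898


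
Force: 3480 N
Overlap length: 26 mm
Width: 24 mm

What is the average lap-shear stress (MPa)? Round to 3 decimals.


Average shear stress = F / (overlap * width)
= 3480 / (26 * 24)
= 5.577 MPa

5.577


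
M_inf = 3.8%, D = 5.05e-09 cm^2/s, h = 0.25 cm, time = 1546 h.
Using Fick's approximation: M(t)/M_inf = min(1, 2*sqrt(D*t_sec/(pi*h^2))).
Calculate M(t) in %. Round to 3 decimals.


t = 5565600 s
ratio = min(1, 2*sqrt(5.05e-09*5565600/(pi*0.0625)))
= 0.756688
M(t) = 3.8 * 0.756688 = 2.875%

2.875


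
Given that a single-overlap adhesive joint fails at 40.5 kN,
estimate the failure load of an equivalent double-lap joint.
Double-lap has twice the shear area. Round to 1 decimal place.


Double-lap factor = 2
Expected load = 40.5 * 2 = 81.0 kN

81.0


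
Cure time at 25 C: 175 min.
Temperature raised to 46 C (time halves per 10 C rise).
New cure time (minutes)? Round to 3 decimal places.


Acceleration factor = 2^(21/10) = 4.2871
New time = 175 / 4.2871 = 40.820 min

40.820


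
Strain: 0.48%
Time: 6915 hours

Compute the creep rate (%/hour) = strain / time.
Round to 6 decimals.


Creep rate = 0.48 / 6915
= 0.000069 %/h

0.000069


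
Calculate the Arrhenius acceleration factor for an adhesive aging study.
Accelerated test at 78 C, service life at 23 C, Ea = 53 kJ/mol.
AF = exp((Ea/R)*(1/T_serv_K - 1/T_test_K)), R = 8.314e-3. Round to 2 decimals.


T_test = 351.15 K, T_serv = 296.15 K
Ea/R = 53 / 0.008314 = 6374.79
AF = exp(6374.79 * (1/296.15 - 1/351.15))
= 29.12

29.12


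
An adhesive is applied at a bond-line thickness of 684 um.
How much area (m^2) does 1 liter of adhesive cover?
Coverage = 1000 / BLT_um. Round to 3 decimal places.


Coverage = 1000 / 684 = 1.462 m^2

1.462


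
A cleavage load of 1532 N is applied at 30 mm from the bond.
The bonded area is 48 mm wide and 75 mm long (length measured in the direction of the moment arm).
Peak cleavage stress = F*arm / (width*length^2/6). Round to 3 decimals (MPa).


Moment = 1532 * 30 = 45960 N*mm
Section modulus = 48 * 5625 / 6 = 270000 / 6 mm^3
Stress = 45960 / (270000 / 6) = 275760 / 270000
= 1.021 MPa

1.021


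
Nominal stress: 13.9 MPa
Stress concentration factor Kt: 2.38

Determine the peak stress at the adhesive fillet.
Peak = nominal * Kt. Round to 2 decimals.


Peak stress = 13.9 * 2.38
= 33.08 MPa

33.08


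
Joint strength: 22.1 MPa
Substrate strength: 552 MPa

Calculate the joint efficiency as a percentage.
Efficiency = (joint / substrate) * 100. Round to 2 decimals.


Efficiency = (22.1 / 552) * 100 = 4.00%

4.00


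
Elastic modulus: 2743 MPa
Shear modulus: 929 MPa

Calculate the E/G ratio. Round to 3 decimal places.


E / G = 2743 / 929 = 2.953

2.953


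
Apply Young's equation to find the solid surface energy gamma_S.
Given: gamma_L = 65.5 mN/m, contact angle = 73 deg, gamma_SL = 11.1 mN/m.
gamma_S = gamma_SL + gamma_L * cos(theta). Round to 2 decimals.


theta_rad = 73 * pi/180 = 1.274090
gamma_S = 11.1 + 65.5 * cos(1.274090)
= 30.25 mN/m

30.25


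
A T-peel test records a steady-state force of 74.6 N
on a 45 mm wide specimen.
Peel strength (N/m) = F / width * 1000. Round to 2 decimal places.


Peel strength = 74.6 / 45 * 1000
= 1657.78 N/m

1657.78


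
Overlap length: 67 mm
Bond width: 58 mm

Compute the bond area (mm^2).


Bond area = 67 * 58 = 3886 mm^2

3886


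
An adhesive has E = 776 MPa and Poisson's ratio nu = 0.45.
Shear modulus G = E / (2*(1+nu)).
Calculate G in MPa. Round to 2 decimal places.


G = 776 / (2*(1+0.45))
= 776 / 2.90
= 267.59 MPa

267.59


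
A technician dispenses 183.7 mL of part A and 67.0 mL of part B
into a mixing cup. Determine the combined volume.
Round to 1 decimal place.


Combined volume = 183.7 + 67.0
= 250.7 mL

250.7


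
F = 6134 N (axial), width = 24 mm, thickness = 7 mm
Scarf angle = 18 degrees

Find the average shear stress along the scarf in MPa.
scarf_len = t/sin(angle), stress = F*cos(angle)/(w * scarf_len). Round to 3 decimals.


scarf_len = 7/sin(18 deg) = 22.6525
cos(18 deg) = 0.951057
stress = 6134*0.951057/(24*22.6525) = 10.731 MPa

10.731


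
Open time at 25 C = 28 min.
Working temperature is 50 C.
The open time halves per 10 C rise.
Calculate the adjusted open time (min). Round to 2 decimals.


factor = 2^((50 - 25) / 10) = 5.6569
ot = 28 / 5.6569 = 4.95 min

4.95


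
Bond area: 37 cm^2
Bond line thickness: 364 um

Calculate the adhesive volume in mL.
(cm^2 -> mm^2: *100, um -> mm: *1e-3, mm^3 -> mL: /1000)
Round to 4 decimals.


V = 37*100 * 364*1e-3 / 1000
= 1.3468 mL

1.3468


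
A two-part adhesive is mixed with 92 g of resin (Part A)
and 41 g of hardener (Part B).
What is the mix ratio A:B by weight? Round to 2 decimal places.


Mix ratio = mass_A / mass_B
= 92 / 41
= 2.24

2.24


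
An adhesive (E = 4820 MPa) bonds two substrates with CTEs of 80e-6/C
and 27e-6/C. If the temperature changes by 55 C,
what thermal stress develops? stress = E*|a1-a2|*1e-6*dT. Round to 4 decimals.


Stress = 4820 * |80 - 27| * 1e-6 * 55
= 14.0503 MPa

14.0503


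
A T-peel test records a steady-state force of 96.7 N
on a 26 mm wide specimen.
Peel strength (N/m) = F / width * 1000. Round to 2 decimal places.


Peel strength = 96.7 / 26 * 1000
= 3719.23 N/m

3719.23


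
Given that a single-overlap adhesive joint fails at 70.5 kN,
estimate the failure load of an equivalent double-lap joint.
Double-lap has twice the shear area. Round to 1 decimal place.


Double-lap factor = 2
Expected load = 70.5 * 2 = 141.0 kN

141.0


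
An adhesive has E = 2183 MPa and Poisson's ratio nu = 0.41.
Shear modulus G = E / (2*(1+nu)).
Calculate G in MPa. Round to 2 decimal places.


G = 2183 / (2*(1+0.41))
= 2183 / 2.82
= 774.11 MPa

774.11


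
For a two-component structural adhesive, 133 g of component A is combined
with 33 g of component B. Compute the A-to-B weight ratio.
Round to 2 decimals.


Weight ratio A:B = 133 / 33
= 4.03

4.03


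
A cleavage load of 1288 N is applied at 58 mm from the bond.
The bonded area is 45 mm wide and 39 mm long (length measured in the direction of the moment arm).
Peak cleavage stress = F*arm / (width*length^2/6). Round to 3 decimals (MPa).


Moment = 1288 * 58 = 74704 N*mm
Section modulus = 45 * 1521 / 6 = 68445 / 6 mm^3
Stress = 74704 / (68445 / 6) = 448224 / 68445
= 6.549 MPa

6.549


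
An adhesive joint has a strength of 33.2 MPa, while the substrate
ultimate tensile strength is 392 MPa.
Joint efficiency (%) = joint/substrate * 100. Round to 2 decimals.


Efficiency = 33.2 / 392 * 100
= 8.47%

8.47


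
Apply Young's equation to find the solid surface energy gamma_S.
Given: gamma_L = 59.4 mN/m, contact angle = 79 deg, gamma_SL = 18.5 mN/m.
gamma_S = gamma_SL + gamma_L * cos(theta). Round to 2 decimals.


theta_rad = 79 * pi/180 = 1.378810
gamma_S = 18.5 + 59.4 * cos(1.378810)
= 29.83 mN/m

29.83


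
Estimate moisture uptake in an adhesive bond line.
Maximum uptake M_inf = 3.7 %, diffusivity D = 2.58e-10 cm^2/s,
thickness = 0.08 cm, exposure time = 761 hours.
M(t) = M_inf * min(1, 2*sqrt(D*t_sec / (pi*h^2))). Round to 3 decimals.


Convert time: 761 h = 2739600 s
ratio = min(1, 2*sqrt(2.58e-10*2739600/(pi*0.08^2)))
= 0.374989
M(t) = 3.7 * 0.374989 = 1.387%

1.387


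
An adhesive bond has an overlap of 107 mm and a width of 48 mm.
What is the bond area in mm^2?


Bond area = overlap * width
= 107 * 48
= 5136 mm^2

5136


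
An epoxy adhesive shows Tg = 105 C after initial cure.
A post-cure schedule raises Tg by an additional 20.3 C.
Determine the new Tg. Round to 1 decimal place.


New Tg = 105 + 20.3
= 125.3 C

125.3


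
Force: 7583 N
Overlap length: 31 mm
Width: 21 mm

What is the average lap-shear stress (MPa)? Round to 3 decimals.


Average shear stress = F / (overlap * width)
= 7583 / (31 * 21)
= 11.648 MPa

11.648


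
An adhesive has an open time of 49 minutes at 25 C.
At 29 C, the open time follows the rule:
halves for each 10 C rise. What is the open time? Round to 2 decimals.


Factor = 2^((29-25)/10) = 1.3195
Open time = 49 / 1.3195 = 37.14 min

37.14


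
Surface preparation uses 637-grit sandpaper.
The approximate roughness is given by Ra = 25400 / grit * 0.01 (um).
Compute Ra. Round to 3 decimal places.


Ra = 25400 / 637 * 0.01
= 254 / 637
= 0.399 um

0.399


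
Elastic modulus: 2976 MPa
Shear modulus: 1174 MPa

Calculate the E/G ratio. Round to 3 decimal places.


E / G = 2976 / 1174 = 2.535

2.535


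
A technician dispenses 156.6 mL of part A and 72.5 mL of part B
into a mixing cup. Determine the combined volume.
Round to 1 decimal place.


Combined volume = 156.6 + 72.5
= 229.1 mL

229.1


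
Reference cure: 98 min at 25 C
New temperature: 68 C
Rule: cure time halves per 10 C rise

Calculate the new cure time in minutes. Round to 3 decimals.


factor = 2^((68-25)/10) = 19.6983
t_new = 98 / 19.6983 = 4.975 min

4.975


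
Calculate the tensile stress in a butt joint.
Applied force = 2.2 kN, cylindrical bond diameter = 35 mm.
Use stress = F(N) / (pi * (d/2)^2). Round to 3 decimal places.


A = pi * 17.5^2 = 962.1128 mm^2
sigma = 2200.0 / 962.1128 = 2.287 MPa

2.287


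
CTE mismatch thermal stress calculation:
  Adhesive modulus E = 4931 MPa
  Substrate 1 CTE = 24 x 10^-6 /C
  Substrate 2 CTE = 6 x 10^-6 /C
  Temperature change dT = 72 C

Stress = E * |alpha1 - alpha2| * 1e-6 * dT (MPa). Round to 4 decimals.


delta_alpha = |24 - 6| = 18 x 10^-6/C
Stress = 4931 * 18e-6 * 72
= 6.3906 MPa

6.3906


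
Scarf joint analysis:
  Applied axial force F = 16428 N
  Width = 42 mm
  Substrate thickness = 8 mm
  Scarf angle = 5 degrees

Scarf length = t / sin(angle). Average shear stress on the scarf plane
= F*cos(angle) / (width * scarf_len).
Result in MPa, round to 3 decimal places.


Scarf length = 8 / sin(5 deg) = 91.7897 mm
cos(5 deg) = 0.996195
Shear = 16428 * 0.996195 / (42 * 91.7897)
= 4.245 MPa

4.245


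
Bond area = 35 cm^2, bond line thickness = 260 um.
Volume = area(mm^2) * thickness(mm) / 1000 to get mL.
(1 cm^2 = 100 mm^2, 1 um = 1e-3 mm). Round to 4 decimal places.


area_mm2 = 35 * 100 = 3500
blt_mm = 260 * 1e-3 = 0.26
vol_mm3 = 3500 * 0.26 = 910.0
vol_mL = 910.0 / 1000 = 0.9100 mL

0.9100


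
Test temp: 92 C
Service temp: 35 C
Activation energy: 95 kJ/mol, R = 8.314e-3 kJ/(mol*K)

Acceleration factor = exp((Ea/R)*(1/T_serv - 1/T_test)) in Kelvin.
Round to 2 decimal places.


AF = exp((95/0.008314)*(1/308.15 - 1/365.15))
= 326.47

326.47


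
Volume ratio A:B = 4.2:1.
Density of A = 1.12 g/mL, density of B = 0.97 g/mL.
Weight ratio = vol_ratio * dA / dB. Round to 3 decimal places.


Wt ratio = 4.2 * 1.12 / 0.97
= 4.849

4.849


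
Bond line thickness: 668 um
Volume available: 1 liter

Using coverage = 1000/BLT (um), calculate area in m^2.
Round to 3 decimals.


1 L = 1e6 mm^3, thickness = 668 um = 0.668 mm
Area = 1e6 / 0.668 mm^2 = (1e6 / 0.668) / 1e6 m^2 = 1000 / 668 m^2
= 1.497 m^2

1.497


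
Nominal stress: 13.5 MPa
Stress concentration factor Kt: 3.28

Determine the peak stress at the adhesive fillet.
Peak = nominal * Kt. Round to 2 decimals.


Peak stress = 13.5 * 3.28
= 44.28 MPa

44.28


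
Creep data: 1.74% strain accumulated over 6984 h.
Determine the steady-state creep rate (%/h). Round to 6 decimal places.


Rate = 1.74 / 6984 = 0.000249 %/h

0.000249


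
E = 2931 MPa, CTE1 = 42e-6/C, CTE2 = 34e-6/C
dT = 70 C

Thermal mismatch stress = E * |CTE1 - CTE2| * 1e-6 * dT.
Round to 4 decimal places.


= 2931 * 8e-6 * 70
= 1.6414 MPa

1.6414


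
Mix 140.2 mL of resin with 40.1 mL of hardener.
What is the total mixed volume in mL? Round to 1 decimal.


Total = 140.2 + 40.1 = 180.3 mL

180.3


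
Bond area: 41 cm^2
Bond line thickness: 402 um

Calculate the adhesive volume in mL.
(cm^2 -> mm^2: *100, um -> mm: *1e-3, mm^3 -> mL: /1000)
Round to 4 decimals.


V = 41*100 * 402*1e-3 / 1000
= 1.6482 mL

1.6482


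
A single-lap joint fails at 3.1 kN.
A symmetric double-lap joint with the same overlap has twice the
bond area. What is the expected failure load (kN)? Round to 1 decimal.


Double-lap load = 2 * 3.1 = 6.2 kN

6.2


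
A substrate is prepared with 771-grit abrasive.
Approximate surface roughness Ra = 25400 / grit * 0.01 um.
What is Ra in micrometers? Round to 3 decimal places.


Ra = 25400 / 771 * 0.01 = 0.329 um

0.329


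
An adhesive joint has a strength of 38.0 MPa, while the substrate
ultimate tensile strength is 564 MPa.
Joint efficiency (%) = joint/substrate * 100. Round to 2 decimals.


Efficiency = 38.0 / 564 * 100
= 6.74%

6.74


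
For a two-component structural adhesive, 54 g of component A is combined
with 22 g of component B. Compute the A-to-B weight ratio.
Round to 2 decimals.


Weight ratio A:B = 54 / 22
= 2.45

2.45


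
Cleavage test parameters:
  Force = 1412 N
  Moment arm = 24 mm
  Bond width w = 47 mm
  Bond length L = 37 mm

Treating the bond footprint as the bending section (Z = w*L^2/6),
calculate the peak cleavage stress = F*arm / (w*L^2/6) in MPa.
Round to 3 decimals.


M = 1412 * 24 = 33888 N*mm
Z = 47 * 37^2 / 6 = 64343 / 6 mm^3
sigma = M / Z = 6 * 33888 / 64343 = 203328 / 64343
= 3.160 MPa

3.160


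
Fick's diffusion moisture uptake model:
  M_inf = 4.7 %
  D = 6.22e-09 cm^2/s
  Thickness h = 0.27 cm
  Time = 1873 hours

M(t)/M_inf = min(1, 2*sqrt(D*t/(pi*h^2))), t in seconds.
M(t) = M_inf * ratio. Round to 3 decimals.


t_sec = 1873 * 3600 = 6742800
ratio = 2*sqrt(6.22e-09*6742800/(pi*0.27^2))
= min(1, 0.855868)
= 0.855868
M(t) = 4.7 * 0.855868 = 4.023 %

4.023


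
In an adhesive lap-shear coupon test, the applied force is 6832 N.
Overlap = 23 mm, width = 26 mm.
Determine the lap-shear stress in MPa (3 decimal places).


stress = F / (overlap * width)
= 6832 / (23 * 26)
= 11.425 MPa

11.425


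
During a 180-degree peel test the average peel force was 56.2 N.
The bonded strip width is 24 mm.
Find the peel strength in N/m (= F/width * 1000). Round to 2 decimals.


Peel strength = F/width * 1000
= 56.2 / 24 * 1000
= 2341.67 N/m

2341.67


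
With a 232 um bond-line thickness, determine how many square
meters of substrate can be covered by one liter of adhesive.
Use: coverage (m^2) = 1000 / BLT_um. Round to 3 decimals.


Coverage = 1000 / 232 = 4.310 m^2

4.310


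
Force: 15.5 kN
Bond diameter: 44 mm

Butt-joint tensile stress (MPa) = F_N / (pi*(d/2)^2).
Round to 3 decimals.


F_N = 15.5 * 1000 = 15500.0 N
A = pi*(22.0)^2 = 1520.5308 mm^2
stress = 15500.0 / 1520.5308 = 10.194 MPa

10.194


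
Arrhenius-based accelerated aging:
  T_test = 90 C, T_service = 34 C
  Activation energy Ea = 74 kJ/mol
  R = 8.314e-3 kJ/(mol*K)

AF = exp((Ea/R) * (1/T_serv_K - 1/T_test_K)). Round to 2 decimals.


T_test_K = 363.15, T_serv_K = 307.15
AF = exp((74/8.314e-3) * (1/307.15 - 1/363.15))
= 87.24

87.24


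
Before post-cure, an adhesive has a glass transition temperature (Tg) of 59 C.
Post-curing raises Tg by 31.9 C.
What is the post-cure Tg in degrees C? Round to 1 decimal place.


Tg_post = Tg_base + delta_Tg
= 59 + 31.9
= 90.9 C

90.9


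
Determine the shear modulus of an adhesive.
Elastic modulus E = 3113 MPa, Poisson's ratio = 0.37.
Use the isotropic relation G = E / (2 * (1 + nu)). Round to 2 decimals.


G = 3113 / (2*(1+0.37)) = 3113 / 2.74
= 1136.13 MPa

1136.13


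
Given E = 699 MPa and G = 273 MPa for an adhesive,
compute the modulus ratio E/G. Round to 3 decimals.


E/G ratio = 699 / 273 = 2.560

2.560


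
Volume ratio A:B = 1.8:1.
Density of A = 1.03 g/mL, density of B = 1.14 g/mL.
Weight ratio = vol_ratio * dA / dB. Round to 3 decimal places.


Wt ratio = 1.8 * 1.03 / 1.14
= 1.626

1.626


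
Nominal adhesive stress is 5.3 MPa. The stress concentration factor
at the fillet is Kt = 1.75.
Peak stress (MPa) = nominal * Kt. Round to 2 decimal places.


Peak = 5.3 * 1.75 = 9.28 MPa

9.28


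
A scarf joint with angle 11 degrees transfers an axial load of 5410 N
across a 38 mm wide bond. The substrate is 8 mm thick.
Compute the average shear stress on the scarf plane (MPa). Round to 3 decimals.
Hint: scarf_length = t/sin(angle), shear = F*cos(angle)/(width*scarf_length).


scarf_length = 8 / sin(11 deg) = 41.9267 mm
cos(11 deg) = 0.981627
shear stress = 5410 * 0.981627 / (38 * 41.9267)
= 3.333 MPa

3.333


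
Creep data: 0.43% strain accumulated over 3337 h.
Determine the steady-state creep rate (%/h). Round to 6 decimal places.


Rate = 0.43 / 3337 = 0.000129 %/h

0.000129


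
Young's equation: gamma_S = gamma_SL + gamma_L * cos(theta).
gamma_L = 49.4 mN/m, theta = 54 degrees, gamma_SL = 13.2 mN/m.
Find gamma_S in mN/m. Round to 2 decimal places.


cos(54 deg) = 0.587785
gamma_S = 13.2 + 49.4 * 0.587785
= 42.24 mN/m

42.24


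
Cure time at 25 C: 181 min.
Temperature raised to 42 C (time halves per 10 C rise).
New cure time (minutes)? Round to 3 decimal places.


Acceleration factor = 2^(17/10) = 3.2490
New time = 181 / 3.2490 = 55.709 min

55.709


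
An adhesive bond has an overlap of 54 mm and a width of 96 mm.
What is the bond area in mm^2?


Bond area = overlap * width
= 54 * 96
= 5184 mm^2

5184


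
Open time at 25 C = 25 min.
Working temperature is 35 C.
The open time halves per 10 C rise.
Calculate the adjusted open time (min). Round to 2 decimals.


factor = 2^((35 - 25) / 10) = 2.0000
ot = 25 / 2.0000 = 12.50 min

12.50


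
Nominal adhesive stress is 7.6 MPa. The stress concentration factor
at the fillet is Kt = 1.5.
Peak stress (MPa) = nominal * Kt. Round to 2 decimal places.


Peak = 7.6 * 1.5 = 11.40 MPa

11.40


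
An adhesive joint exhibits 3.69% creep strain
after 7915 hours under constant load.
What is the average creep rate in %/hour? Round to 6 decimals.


Creep rate = strain / time
= 3.69 / 7915
= 0.000466 %/h

0.000466


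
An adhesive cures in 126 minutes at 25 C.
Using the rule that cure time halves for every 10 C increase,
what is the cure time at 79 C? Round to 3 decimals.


Factor = 2^((79 - 25) / 10) = 42.2243
Cure time = 126 / 42.2243
= 2.984 minutes

2.984


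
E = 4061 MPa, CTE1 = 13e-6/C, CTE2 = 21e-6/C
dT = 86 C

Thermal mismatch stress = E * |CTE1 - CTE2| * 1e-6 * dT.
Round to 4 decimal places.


= 4061 * 8e-6 * 86
= 2.7940 MPa

2.7940


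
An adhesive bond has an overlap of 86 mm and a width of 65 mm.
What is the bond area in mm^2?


Bond area = overlap * width
= 86 * 65
= 5590 mm^2

5590


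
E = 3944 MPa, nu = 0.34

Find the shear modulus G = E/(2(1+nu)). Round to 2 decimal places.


G = 3944 / (2 * 1.34)
= 1471.64 MPa

1471.64


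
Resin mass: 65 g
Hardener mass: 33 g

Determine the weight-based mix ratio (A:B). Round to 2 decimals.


Ratio = 65 / 33 = 1.97

1.97


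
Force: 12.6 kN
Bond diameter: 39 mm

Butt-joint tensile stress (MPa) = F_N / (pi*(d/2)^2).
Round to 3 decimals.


F_N = 12.6 * 1000 = 12600.0 N
A = pi*(19.5)^2 = 1194.5906 mm^2
stress = 12600.0 / 1194.5906 = 10.548 MPa

10.548


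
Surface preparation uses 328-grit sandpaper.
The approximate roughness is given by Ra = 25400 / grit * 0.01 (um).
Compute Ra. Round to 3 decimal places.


Ra = 25400 / 328 * 0.01
= 254 / 328
= 0.774 um

0.774


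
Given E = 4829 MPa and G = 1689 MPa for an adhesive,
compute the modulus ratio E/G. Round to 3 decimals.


E/G ratio = 4829 / 1689 = 2.859

2.859


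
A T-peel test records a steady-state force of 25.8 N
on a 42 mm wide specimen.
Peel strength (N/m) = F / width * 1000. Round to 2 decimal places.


Peel strength = 25.8 / 42 * 1000
= 614.29 N/m

614.29


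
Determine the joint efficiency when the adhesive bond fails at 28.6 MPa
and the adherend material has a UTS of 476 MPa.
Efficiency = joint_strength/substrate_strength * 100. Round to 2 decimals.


Joint efficiency = 28.6 / 476 * 100
= 6.01%

6.01


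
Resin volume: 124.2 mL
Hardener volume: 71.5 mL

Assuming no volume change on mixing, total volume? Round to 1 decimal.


V_total = 124.2 + 71.5 = 195.7 mL

195.7


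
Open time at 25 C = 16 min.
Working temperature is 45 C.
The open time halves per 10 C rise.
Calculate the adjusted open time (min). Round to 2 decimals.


factor = 2^((45 - 25) / 10) = 4.0000
ot = 16 / 4.0000 = 4.00 min

4.00


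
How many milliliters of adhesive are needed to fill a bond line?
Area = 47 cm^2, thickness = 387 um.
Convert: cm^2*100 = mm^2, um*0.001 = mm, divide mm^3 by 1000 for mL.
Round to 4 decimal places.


= (47 * 100) * (387 * 0.001) / 1000
= 1.8189 mL

1.8189


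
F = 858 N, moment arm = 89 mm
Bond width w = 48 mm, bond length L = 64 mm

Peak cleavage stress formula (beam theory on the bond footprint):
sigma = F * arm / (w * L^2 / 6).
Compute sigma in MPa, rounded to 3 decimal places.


sigma = (858 * 89) / (48 * 4096 / 6)
= 76362 * 6 / 196608
= 458172 / 196608
= 2.330 MPa

2.330


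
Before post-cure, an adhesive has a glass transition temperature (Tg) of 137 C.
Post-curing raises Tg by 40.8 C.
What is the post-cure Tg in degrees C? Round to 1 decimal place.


Tg_post = Tg_base + delta_Tg
= 137 + 40.8
= 177.8 C

177.8


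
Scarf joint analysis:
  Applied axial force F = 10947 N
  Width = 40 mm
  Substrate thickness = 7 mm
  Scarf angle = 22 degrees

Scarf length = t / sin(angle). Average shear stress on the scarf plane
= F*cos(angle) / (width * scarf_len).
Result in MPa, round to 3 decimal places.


Scarf length = 7 / sin(22 deg) = 18.6863 mm
cos(22 deg) = 0.927184
Shear = 10947 * 0.927184 / (40 * 18.6863)
= 13.579 MPa

13.579


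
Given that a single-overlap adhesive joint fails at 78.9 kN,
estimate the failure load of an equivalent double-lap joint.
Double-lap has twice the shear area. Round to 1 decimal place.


Double-lap factor = 2
Expected load = 78.9 * 2 = 157.8 kN

157.8


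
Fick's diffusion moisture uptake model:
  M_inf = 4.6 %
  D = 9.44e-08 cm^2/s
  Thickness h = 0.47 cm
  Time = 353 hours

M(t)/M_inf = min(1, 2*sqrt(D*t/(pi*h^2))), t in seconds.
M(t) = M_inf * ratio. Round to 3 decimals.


t_sec = 353 * 3600 = 1270800
ratio = 2*sqrt(9.44e-08*1270800/(pi*0.47^2))
= min(1, 0.831537)
= 0.831537
M(t) = 4.6 * 0.831537 = 3.825 %

3.825


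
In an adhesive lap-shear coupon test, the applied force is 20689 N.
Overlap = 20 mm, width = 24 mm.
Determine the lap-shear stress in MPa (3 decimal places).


stress = F / (overlap * width)
= 20689 / (20 * 24)
= 43.102 MPa

43.102


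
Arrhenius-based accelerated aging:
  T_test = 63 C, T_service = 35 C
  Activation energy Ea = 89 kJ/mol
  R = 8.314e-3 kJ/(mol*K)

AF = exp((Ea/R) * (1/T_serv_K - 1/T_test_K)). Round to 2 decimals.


T_test_K = 336.15, T_serv_K = 308.15
AF = exp((89/8.314e-3) * (1/308.15 - 1/336.15))
= 18.06

18.06


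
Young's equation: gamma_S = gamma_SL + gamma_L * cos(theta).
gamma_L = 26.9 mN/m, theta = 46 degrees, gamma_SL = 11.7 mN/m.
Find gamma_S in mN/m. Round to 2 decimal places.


cos(46 deg) = 0.694658
gamma_S = 11.7 + 26.9 * 0.694658
= 30.39 mN/m

30.39


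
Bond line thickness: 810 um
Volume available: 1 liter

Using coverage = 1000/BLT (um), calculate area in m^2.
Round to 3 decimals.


1 L = 1e6 mm^3, thickness = 810 um = 0.81 mm
Area = 1e6 / 0.81 mm^2 = (1e6 / 0.81) / 1e6 m^2 = 1000 / 810 m^2
= 1.235 m^2

1.235


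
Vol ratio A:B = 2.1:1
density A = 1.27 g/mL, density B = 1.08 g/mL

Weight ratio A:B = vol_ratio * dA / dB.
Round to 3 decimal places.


Weight ratio = 2.1 * 1.27 / 1.08
= 2.469

2.469


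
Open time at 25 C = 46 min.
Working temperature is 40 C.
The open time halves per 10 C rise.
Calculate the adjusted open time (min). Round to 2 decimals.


factor = 2^((40 - 25) / 10) = 2.8284
ot = 46 / 2.8284 = 16.26 min

16.26


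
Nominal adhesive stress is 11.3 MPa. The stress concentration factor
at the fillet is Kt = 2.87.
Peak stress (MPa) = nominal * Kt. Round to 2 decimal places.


Peak = 11.3 * 2.87 = 32.43 MPa

32.43


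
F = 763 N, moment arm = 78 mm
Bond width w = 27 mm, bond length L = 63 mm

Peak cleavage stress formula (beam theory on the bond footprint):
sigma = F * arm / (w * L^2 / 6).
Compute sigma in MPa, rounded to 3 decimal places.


sigma = (763 * 78) / (27 * 3969 / 6)
= 59514 * 6 / 107163
= 357084 / 107163
= 3.332 MPa

3.332


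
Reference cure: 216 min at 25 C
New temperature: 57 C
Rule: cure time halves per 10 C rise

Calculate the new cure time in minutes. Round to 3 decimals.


factor = 2^((57-25)/10) = 9.1896
t_new = 216 / 9.1896 = 23.505 min

23.505


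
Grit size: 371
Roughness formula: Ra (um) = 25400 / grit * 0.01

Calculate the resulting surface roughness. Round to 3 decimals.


Ra = 25400 / 371 * 0.01
= 0.685 um

0.685


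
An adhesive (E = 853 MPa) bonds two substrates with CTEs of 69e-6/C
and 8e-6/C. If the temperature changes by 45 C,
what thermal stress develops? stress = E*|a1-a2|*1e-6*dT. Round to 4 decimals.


Stress = 853 * |69 - 8| * 1e-6 * 45
= 2.3415 MPa

2.3415


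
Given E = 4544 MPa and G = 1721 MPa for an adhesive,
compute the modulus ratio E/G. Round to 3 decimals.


E/G ratio = 4544 / 1721 = 2.640

2.640


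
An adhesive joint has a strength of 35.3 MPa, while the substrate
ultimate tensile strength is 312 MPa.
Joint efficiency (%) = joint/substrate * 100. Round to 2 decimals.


Efficiency = 35.3 / 312 * 100
= 11.31%

11.31


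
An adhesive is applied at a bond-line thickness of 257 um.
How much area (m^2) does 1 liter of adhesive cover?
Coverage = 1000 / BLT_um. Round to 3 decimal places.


Coverage = 1000 / 257 = 3.891 m^2

3.891


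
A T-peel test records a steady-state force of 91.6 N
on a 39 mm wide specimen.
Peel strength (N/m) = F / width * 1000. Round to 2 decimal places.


Peel strength = 91.6 / 39 * 1000
= 2348.72 N/m

2348.72


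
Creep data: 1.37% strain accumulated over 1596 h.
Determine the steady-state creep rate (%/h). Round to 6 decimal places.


Rate = 1.37 / 1596 = 0.000858 %/h

0.000858


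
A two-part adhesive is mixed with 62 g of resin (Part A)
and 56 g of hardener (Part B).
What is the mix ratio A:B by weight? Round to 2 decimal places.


Mix ratio = mass_A / mass_B
= 62 / 56
= 1.11

1.11


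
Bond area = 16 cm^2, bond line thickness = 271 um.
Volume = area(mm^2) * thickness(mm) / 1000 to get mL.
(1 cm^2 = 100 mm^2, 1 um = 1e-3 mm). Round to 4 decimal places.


area_mm2 = 16 * 100 = 1600
blt_mm = 271 * 1e-3 = 0.271
vol_mm3 = 1600 * 0.271 = 433.6
vol_mL = 433.6 / 1000 = 0.4336 mL

0.4336


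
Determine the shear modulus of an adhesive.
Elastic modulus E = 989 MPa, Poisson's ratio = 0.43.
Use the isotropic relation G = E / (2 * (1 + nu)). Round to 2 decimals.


G = 989 / (2*(1+0.43)) = 989 / 2.86
= 345.80 MPa

345.80


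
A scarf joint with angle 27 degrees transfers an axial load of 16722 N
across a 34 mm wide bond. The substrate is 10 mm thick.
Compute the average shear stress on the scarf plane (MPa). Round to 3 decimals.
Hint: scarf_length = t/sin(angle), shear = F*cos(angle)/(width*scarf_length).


scarf_length = 10 / sin(27 deg) = 22.0269 mm
cos(27 deg) = 0.891007
shear stress = 16722 * 0.891007 / (34 * 22.0269)
= 19.895 MPa

19.895


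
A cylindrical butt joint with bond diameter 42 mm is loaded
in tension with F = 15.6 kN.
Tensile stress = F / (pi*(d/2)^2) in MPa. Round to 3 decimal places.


Area = pi * (42/2)^2 = 1385.4424 mm^2
Stress = 15.6*1000 / 1385.4424
= 11.260 MPa

11.260


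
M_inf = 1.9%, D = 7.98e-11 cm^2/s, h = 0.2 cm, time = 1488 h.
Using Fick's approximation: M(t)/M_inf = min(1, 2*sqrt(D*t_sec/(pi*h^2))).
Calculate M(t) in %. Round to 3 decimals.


t = 5356800 s
ratio = min(1, 2*sqrt(7.98e-11*5356800/(pi*0.0400)))
= 0.116649
M(t) = 1.9 * 0.116649 = 0.222%

0.222


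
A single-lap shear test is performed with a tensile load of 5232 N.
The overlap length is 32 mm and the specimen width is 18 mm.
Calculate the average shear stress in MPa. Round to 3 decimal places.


Shear stress = F / (overlap * width)
= 5232 / (32 * 18)
= 5232 / 576
= 9.083 MPa

9.083


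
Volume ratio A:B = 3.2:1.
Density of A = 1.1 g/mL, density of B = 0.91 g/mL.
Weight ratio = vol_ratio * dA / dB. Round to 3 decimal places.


Wt ratio = 3.2 * 1.1 / 0.91
= 3.868

3.868


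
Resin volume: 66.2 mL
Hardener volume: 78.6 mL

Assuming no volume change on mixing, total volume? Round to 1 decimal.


V_total = 66.2 + 78.6 = 144.8 mL

144.8


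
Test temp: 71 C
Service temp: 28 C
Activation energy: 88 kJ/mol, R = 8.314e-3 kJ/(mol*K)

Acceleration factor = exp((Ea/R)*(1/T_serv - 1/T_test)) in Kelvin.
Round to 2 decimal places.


AF = exp((88/0.008314)*(1/301.15 - 1/344.15))
= 80.76

80.76


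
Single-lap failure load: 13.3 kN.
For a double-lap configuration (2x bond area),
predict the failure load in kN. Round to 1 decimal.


Failure load = 13.3 * 2 = 26.6 kN

26.6


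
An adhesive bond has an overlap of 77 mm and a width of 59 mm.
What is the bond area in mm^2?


Bond area = overlap * width
= 77 * 59
= 4543 mm^2

4543


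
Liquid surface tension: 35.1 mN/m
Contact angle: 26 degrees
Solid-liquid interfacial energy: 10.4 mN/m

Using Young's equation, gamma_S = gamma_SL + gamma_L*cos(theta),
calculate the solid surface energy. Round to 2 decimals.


gamma_S = 10.4 + 35.1 * cos(26)
= 41.95 mN/m

41.95


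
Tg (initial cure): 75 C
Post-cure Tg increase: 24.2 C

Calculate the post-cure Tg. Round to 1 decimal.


Post-cure Tg = 75 + 24.2 = 99.2 C

99.2


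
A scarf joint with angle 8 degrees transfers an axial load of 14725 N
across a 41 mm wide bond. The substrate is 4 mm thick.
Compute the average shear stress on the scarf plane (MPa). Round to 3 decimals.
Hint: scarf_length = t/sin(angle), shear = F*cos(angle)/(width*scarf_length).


scarf_length = 4 / sin(8 deg) = 28.7412 mm
cos(8 deg) = 0.990268
shear stress = 14725 * 0.990268 / (41 * 28.7412)
= 12.374 MPa

12.374


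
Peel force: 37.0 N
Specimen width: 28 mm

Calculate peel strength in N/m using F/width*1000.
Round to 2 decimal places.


Peel strength = 37.0 / 28 * 1000 = 1321.43 N/m

1321.43


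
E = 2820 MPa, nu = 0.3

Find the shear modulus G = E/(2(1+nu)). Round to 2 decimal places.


G = 2820 / (2 * 1.30)
= 1084.62 MPa

1084.62


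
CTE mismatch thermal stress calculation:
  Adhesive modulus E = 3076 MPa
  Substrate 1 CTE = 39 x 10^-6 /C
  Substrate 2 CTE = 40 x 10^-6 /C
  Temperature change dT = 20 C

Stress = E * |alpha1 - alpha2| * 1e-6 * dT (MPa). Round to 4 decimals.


delta_alpha = |39 - 40| = 1 x 10^-6/C
Stress = 3076 * 1e-6 * 20
= 0.0615 MPa

0.0615


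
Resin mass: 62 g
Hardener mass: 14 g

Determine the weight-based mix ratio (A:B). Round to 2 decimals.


Ratio = 62 / 14 = 4.43

4.43


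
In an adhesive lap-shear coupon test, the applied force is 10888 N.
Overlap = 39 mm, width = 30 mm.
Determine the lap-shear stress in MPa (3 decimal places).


stress = F / (overlap * width)
= 10888 / (39 * 30)
= 9.306 MPa

9.306


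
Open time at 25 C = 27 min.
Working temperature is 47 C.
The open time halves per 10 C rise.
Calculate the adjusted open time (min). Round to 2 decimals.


factor = 2^((47 - 25) / 10) = 4.5948
ot = 27 / 4.5948 = 5.88 min

5.88


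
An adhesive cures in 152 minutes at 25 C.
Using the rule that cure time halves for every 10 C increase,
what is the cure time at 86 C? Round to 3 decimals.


Factor = 2^((86 - 25) / 10) = 68.5935
Cure time = 152 / 68.5935
= 2.216 minutes

2.216


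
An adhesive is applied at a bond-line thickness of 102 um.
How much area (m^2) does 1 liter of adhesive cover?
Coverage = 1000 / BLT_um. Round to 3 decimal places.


Coverage = 1000 / 102 = 9.804 m^2

9.804


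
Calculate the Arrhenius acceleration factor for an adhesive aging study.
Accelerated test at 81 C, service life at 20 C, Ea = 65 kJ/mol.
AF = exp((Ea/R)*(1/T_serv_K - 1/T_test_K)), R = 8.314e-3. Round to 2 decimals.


T_test = 354.15 K, T_serv = 293.15 K
Ea/R = 65 / 0.008314 = 7818.14
AF = exp(7818.14 * (1/293.15 - 1/354.15))
= 98.85

98.85


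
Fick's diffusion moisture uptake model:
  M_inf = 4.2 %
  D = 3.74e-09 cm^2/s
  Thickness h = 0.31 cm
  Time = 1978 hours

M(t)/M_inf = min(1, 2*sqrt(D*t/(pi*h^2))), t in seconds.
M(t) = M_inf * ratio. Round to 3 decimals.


t_sec = 1978 * 3600 = 7120800
ratio = 2*sqrt(3.74e-09*7120800/(pi*0.31^2))
= min(1, 0.594010)
= 0.594010
M(t) = 4.2 * 0.594010 = 2.495 %

2.495


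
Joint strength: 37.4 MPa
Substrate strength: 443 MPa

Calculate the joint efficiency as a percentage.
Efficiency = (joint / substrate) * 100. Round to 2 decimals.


Efficiency = (37.4 / 443) * 100 = 8.44%

8.44


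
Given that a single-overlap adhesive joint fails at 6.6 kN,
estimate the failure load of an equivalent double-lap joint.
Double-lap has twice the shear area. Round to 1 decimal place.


Double-lap factor = 2
Expected load = 6.6 * 2 = 13.2 kN

13.2


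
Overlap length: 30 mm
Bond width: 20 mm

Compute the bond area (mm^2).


Bond area = 30 * 20 = 600 mm^2

600
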